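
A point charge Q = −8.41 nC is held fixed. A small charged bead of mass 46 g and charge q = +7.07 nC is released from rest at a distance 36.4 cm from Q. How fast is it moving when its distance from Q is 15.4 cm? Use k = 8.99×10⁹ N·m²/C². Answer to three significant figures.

9.33×10⁻³ m/s

Only the electrostatic force acts, so mechanical energy is conserved: ½mv² = U₁ − U₂ = kQq(1/r₁ − 1/r₂).
U₁ − U₂ = (8.99×10⁹ N·m²/C²)(-8.41×10⁻⁹ C)(7.07×10⁻⁹ C)(1/0.364 − 1/0.154) = 2.00×10⁻⁶ J.
v = √(2·2.00×10⁻⁶/0.0460) = 9.33×10⁻³ m/s.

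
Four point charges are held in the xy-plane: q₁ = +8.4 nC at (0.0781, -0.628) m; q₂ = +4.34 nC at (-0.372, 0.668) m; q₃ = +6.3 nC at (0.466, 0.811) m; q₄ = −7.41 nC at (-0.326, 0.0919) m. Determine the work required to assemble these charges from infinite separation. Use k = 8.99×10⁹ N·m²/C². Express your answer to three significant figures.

The assembly work is the sum of pairwise potential energies, U = Σ_{i<j} kqᵢqⱼ/rᵢⱼ.
Pair separations: r₁₂ = 1.37 m, r₁₃ = 1.49 m, r₁₄ = 0.826 m, r₂₃ = 0.850 m, r₂₄ = 0.578 m, r₃₄ = 1.07 m.
Summing all 6 pair terms gives U = -7.23×10⁻⁷ J.

-7.23×10⁻⁷ J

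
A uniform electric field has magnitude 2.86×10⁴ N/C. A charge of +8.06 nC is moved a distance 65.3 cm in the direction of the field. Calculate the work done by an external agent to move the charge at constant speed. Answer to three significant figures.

The potential change for a displacement 65.3 cm in the direction of the field is ΔV = −Ed = -1.87×10⁴ V.
W_ext = qΔV = -1.51×10⁻⁴ J.

-1.51×10⁻⁴ J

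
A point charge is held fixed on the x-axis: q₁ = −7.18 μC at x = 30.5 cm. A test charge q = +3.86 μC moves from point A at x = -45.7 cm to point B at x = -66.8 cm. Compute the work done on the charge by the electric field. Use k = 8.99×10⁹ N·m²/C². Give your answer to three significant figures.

The work done by the electric force is W_field = −ΔU = −q(V_B − V_A) = q(V_A − V_B).
At A: distance to the source charge is 0.762 m; V_A = kq₁/r = -8.47×10⁴ V.
At B: distance to the source charge is 0.973 m; V_B = kq₁/r = -6.63×10⁴ V.
ΔV = V_B − V_A = 1.84×10⁴ V.
W_field = −qΔV = −(3.86×10⁻⁶ C)(1.84×10⁴ V) = -0.0709 J.

-0.0709 J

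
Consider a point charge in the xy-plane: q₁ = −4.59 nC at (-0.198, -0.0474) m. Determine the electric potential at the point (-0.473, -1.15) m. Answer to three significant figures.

The total potential is the scalar sum of each charge's contribution, V = Σ kqᵢ/rᵢ.
Distances from the field point to each charge: r₁ = 1.14 m.
V = k[(-4.59×10⁻⁹)/(1.14)] = -36.3 V.

-36.3 V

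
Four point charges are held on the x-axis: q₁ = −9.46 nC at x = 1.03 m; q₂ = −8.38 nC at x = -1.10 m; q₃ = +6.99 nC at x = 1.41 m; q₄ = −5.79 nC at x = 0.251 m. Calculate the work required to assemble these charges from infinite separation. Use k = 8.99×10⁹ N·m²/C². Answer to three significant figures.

-7.99×10⁻⁷ J

The work to assemble the configuration equals its total potential energy, U = Σ kqᵢqⱼ/rᵢⱼ over all pairs.
Pair separations: r₁₂ = 2.13 m, r₁₃ = 0.380 m, r₁₄ = 0.779 m, r₂₃ = 2.51 m, r₂₄ = 1.35 m, r₃₄ = 1.16 m.
Summing all 6 pair terms gives U = -7.99×10⁻⁷ J.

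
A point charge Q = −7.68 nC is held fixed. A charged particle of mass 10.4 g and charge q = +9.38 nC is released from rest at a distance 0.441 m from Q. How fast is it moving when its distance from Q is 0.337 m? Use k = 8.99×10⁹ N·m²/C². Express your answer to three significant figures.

Only the electrostatic force acts, so mechanical energy is conserved: ½mv² = U₁ − U₂ = kQq(1/r₁ − 1/r₂).
U₁ − U₂ = (8.99×10⁹ N·m²/C²)(-7.68×10⁻⁹ C)(9.38×10⁻⁹ C)(1/0.441 − 1/0.337) = 4.53×10⁻⁷ J.
v = √(2·4.53×10⁻⁷/0.0104) = 9.34×10⁻³ m/s.

9.34×10⁻³ m/s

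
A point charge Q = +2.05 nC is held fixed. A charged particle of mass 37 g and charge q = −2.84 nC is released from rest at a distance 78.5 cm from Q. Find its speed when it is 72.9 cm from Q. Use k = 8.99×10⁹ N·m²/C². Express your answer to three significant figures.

Only the electrostatic force acts, so mechanical energy is conserved: ½mv² = U₁ − U₂ = kQq(1/r₁ − 1/r₂).
U₁ − U₂ = (8.99×10⁹ N·m²/C²)(2.05×10⁻⁹ C)(-2.84×10⁻⁹ C)(1/0.785 − 1/0.729) = 5.12×10⁻⁹ J.
v = √(2·5.12×10⁻⁹/0.0370) = 5.26×10⁻⁴ m/s.

5.26×10⁻⁴ m/s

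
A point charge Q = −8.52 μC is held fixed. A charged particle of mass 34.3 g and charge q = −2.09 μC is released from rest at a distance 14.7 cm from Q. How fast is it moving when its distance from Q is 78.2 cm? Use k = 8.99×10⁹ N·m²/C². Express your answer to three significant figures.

Only the electrostatic force acts, so mechanical energy is conserved: ½mv² = U₁ − U₂ = kQq(1/r₁ − 1/r₂).
U₁ − U₂ = (8.99×10⁹ N·m²/C²)(-8.52×10⁻⁶ C)(-2.09×10⁻⁶ C)(1/0.147 − 1/0.782) = 0.884 J.
v = √(2·0.884/0.0343) = 7.18 m/s.

7.18 m/s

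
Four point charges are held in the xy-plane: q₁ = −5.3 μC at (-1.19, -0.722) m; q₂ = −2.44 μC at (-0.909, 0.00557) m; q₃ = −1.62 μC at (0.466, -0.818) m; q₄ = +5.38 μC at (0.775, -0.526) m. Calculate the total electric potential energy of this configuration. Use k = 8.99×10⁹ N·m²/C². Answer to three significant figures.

-0.163 J

The assembly work is the sum of pairwise potential energies, U = Σ_{i<j} kqᵢqⱼ/rᵢⱼ.
Pair separations: r₁₂ = 0.780 m, r₁₃ = 1.66 m, r₁₄ = 1.97 m, r₂₃ = 1.60 m, r₂₄ = 1.77 m, r₃₄ = 0.425 m.
Summing all 6 pair terms gives U = -0.163 J.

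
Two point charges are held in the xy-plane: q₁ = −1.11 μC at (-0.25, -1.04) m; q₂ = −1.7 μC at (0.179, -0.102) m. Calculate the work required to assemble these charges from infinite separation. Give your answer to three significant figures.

The assembly work is the sum of pairwise potential energies, U = Σ_{i<j} kqᵢqⱼ/rᵢⱼ.
Pair separations: r₁₂ = 1.03 m.
U = (0.0164) = 0.0164 J.

0.0164 J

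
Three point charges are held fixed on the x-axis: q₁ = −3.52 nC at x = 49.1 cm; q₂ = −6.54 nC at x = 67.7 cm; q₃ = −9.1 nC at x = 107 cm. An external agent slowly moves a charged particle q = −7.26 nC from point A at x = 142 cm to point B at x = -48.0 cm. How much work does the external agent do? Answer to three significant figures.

-1.53×10⁻⁶ J

For quasistatic motion the external work equals the change in potential energy: W_ext = qΔV = q(V_B − V_A).
At A: distances to the source charges are 0.929 m, 0.743 m, 0.350 m; V_A = Σ kqᵢ/rᵢ = -347 V.
At B: distances to the source charges are 0.971 m, 1.16 m, 1.55 m; V_B = Σ kqᵢ/rᵢ = -136 V.
ΔV = V_B − V_A = 211 V.
W_ext = qΔV = (-7.26×10⁻⁹ C)(211 V) = -1.53×10⁻⁶ J.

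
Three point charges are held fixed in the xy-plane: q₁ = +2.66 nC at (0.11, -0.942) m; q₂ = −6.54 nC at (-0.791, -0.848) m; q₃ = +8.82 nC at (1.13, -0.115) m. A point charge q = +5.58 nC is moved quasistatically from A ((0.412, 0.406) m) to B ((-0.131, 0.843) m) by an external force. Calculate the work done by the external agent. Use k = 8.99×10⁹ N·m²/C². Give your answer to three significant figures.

-2.34×10⁻⁷ J

For quasistatic motion the external work equals the change in potential energy: W_ext = qΔV = q(V_B − V_A).
At A: distances to the source charges are 1.38 m, 1.74 m, 0.887 m; V_A = Σ kqᵢ/rᵢ = 72.9 V.
At B: distances to the source charges are 1.80 m, 1.82 m, 1.58 m; V_B = Σ kqᵢ/rᵢ = 31.0 V.
ΔV = V_B − V_A = -41.9 V.
W_ext = qΔV = (5.58×10⁻⁹ C)(-41.9 V) = -2.34×10⁻⁷ J.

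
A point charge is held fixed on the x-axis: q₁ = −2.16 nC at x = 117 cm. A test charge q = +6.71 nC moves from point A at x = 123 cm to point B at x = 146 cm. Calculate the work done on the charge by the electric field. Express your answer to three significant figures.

-1.72×10⁻⁶ J

The work done by the electric force is W_field = −ΔU = −q(V_B − V_A) = q(V_A − V_B).
At A: distance to the source charge is 0.0600 m; V_A = kq₁/r = -324 V.
At B: distance to the source charge is 0.290 m; V_B = kq₁/r = -67.0 V.
ΔV = V_B − V_A = 257 V.
W_field = −qΔV = −(6.71×10⁻⁹ C)(257 V) = -1.72×10⁻⁶ J.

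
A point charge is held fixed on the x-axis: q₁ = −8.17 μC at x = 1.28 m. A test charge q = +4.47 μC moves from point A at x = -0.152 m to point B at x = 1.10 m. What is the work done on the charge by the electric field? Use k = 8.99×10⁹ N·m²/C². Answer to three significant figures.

The work done by the electric force is W_field = −ΔU = −q(V_B − V_A) = q(V_A − V_B).
At A: distance to the source charge is 1.43 m; V_A = kq₁/r = -5.13×10⁴ V.
At B: distance to the source charge is 0.180 m; V_B = kq₁/r = -4.08×10⁵ V.
ΔV = V_B − V_A = -3.57×10⁵ V.
W_field = −qΔV = −(4.47×10⁻⁶ C)(-3.57×10⁵ V) = 1.59 J.

1.59 J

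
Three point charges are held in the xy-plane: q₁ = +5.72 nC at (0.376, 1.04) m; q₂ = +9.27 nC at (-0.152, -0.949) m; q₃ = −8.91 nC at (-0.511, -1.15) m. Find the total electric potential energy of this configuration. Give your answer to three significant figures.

The assembly work is the sum of pairwise potential energies, U = Σ_{i<j} kqᵢqⱼ/rᵢⱼ.
Pair separations: r₁₂ = 2.06 m, r₁₃ = 2.36 m, r₂₃ = 0.411 m.
U = (2.32×10⁻⁷) + (-1.94×10⁻⁷) + (-1.80×10⁻⁶) = -1.77×10⁻⁶ J.

-1.77×10⁻⁶ J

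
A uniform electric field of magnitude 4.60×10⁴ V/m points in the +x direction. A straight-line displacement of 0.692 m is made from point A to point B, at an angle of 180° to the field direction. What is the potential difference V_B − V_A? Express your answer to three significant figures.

Only the component of displacement along E changes the potential: ΔV = −E·d·cosθ.
ΔV = −(4.60×10⁴ V/m)(0.692 m)cos180° = 3.18×10⁴ V.

3.18×10⁴ V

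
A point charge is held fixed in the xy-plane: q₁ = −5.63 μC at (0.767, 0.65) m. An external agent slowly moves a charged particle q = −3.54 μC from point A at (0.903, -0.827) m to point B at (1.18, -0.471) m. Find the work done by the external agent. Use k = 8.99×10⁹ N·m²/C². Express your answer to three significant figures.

0.0292 J

For quasistatic motion the external work equals the change in potential energy: W_ext = qΔV = q(V_B − V_A).
At A: distance to the source charge is 1.48 m; V_A = kq₁/r = -3.41×10⁴ V.
At B: distance to the source charge is 1.19 m; V_B = kq₁/r = -4.24×10⁴ V.
ΔV = V_B − V_A = -8240 V.
W_ext = qΔV = (-3.54×10⁻⁶ C)(-8240 V) = 0.0292 J.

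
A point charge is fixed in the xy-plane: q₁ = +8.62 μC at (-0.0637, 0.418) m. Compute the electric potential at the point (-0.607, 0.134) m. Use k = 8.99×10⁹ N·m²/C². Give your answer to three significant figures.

Electric potential is a scalar, so the contributions from each charge add algebraically: V = Σ kqᵢ/rᵢ.
Distances from the field point to each charge: r₁ = 0.613 m.
V = k[(8.62×10⁻⁶)/(0.613)] = 1.26×10⁵ V.

1.26×10⁵ V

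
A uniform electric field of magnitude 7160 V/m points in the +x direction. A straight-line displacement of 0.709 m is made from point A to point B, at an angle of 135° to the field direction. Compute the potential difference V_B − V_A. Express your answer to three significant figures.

3590 V

Only the component of displacement along E changes the potential: ΔV = −E·d·cosθ.
ΔV = −(7160 V/m)(0.709 m)cos135° = 3590 V.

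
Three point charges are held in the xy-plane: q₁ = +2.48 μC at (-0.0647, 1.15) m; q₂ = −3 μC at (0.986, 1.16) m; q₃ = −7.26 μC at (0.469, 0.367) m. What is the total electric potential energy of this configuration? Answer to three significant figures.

-0.0276 J

The assembly work is the sum of pairwise potential energies, U = Σ_{i<j} kqᵢqⱼ/rᵢⱼ.
Pair separations: r₁₂ = 1.05 m, r₁₃ = 0.948 m, r₂₃ = 0.947 m.
U = (-0.0637) + (-0.171) + (0.207) = -0.0276 J.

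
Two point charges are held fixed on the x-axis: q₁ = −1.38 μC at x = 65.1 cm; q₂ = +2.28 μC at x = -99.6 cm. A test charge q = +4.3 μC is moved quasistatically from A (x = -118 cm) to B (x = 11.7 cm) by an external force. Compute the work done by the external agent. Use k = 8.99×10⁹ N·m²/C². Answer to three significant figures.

For quasistatic motion the external work equals the change in potential energy: W_ext = qΔV = q(V_B − V_A).
At A: distances to the source charges are 1.83 m, 0.184 m; V_A = Σ kqᵢ/rᵢ = 1.05×10⁵ V.
At B: distances to the source charges are 0.534 m, 1.11 m; V_B = Σ kqᵢ/rᵢ = -4820 V.
ΔV = V_B − V_A = -1.09×10⁵ V.
W_ext = qΔV = (4.30×10⁻⁶ C)(-1.09×10⁵ V) = -0.471 J.

-0.471 J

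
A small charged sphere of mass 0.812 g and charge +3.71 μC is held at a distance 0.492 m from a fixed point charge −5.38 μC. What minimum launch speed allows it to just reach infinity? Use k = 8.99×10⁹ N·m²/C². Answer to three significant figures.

To just escape, total mechanical energy must reach zero at infinity: ½mv²_min + U = 0, so ½mv²_min = −U = |kQq|/r.
|U| = |kQq|/r = (8.99×10⁹ N·m²/C²)(5.38×10⁻⁶)(3.71×10⁻⁶)/(0.492) = 0.365 J.
v_min = √(2|U|/m) = √(2·0.365/8.12×10⁻⁴) = 30.0 m/s.

30.0 m/s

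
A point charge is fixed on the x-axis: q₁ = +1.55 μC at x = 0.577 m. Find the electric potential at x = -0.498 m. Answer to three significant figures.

1.30×10⁴ V

Electric potential is a scalar, so the contributions from each charge add algebraically: V = Σ kqᵢ/rᵢ.
V = k[(1.55×10⁻⁶)/(1.07)] = 1.30×10⁴ V.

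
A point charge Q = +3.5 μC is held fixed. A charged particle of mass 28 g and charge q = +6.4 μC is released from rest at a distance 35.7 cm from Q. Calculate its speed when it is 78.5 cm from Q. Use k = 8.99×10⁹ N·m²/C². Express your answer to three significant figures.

Only the electrostatic force acts, so mechanical energy is conserved: ½mv² = U₁ − U₂ = kQq(1/r₁ − 1/r₂).
U₁ − U₂ = (8.99×10⁹ N·m²/C²)(3.50×10⁻⁶ C)(6.40×10⁻⁶ C)(1/0.357 − 1/0.785) = 0.308 J.
v = √(2·0.308/0.0280) = 4.69 m/s.

4.69 m/s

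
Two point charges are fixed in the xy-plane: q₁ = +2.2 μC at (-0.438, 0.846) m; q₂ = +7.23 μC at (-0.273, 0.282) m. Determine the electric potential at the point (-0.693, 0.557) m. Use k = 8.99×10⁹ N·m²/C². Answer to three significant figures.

1.81×10⁵ V

The total potential is the scalar sum of each charge's contribution, V = Σ kqᵢ/rᵢ.
Distances from the field point to each charge: r₁ = 0.385 m, r₂ = 0.502 m.
V = k[(2.20×10⁻⁶)/(0.385) + (7.23×10⁻⁶)/(0.502)] = 1.81×10⁵ V.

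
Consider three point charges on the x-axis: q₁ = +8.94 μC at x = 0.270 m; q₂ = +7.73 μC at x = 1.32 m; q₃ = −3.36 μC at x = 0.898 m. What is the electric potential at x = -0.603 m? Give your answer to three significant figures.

1.08×10⁵ V

The total potential is the scalar sum of each charge's contribution, V = Σ kqᵢ/rᵢ.
Distances from the field point to each charge: r₁ = 0.873 m, r₂ = 1.92 m, r₃ = 1.50 m.
V = k[(8.94×10⁻⁶)/(0.873) + (7.73×10⁻⁶)/(1.92) + (-3.36×10⁻⁶)/(1.50)] = 1.08×10⁵ V.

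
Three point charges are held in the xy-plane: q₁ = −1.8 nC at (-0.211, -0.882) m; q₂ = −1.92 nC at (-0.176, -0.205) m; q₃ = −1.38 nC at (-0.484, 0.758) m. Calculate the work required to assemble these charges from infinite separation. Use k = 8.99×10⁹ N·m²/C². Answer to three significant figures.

The assembly work is the sum of pairwise potential energies, U = Σ_{i<j} kqᵢqⱼ/rᵢⱼ.
Pair separations: r₁₂ = 0.678 m, r₁₃ = 1.66 m, r₂₃ = 1.01 m.
U = (4.58×10⁻⁸) + (1.34×10⁻⁸) + (2.36×10⁻⁸) = 8.28×10⁻⁸ J.

8.28×10⁻⁸ J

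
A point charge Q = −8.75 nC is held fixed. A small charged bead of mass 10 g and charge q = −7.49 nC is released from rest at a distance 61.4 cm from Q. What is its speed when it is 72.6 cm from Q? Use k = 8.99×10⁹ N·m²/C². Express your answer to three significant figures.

5.44×10⁻³ m/s

Only the electrostatic force acts, so mechanical energy is conserved: ½mv² = U₁ − U₂ = kQq(1/r₁ − 1/r₂).
U₁ − U₂ = (8.99×10⁹ N·m²/C²)(-8.75×10⁻⁹ C)(-7.49×10⁻⁹ C)(1/0.614 − 1/0.726) = 1.48×10⁻⁷ J.
v = √(2·1.48×10⁻⁷/0.0100) = 5.44×10⁻³ m/s.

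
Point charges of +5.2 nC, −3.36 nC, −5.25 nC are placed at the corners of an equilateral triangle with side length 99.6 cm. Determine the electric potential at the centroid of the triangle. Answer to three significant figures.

-53.3 V

The total potential is the scalar sum of each charge's contribution, V = Σ kqᵢ/rᵢ.
The distance from each vertex to the centroid is a/√3 = 0.575 m.
V = k[(5.20×10⁻⁹)/(0.575) + (-3.36×10⁻⁹)/(0.575) + (-5.25×10⁻⁹)/(0.575)] = -53.3 V.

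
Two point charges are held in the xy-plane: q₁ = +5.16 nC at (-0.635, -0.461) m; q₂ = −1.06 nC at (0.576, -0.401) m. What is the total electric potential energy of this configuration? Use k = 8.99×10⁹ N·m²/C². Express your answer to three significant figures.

-4.06×10⁻⁸ J

The work to assemble the configuration equals its total potential energy, U = Σ kqᵢqⱼ/rᵢⱼ over all pairs.
Pair separations: r₁₂ = 1.21 m.
U = (-4.06×10⁻⁸) = -4.06×10⁻⁸ J.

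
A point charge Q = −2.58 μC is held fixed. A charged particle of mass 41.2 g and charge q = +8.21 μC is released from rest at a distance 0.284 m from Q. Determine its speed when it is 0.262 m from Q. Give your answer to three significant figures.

1.65 m/s

Only the electrostatic force acts, so mechanical energy is conserved: ½mv² = U₁ − U₂ = kQq(1/r₁ − 1/r₂).
U₁ − U₂ = (8.99×10⁹ N·m²/C²)(-2.58×10⁻⁶ C)(8.21×10⁻⁶ C)(1/0.284 − 1/0.262) = 0.0563 J.
v = √(2·0.0563/0.0412) = 1.65 m/s.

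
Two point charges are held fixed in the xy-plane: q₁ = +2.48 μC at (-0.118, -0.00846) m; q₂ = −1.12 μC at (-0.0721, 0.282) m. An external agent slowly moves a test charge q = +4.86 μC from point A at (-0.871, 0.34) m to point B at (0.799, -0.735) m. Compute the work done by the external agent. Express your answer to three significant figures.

For quasistatic motion the external work equals the change in potential energy: W_ext = qΔV = q(V_B − V_A).
At A: distances to the source charges are 0.830 m, 0.801 m; V_A = Σ kqᵢ/rᵢ = 1.43×10⁴ V.
At B: distances to the source charges are 1.17 m, 1.34 m; V_B = Σ kqᵢ/rᵢ = 1.15×10⁴ V.
ΔV = V_B − V_A = -2760 V.
W_ext = qΔV = (4.86×10⁻⁶ C)(-2760 V) = -0.0134 J.

-0.0134 J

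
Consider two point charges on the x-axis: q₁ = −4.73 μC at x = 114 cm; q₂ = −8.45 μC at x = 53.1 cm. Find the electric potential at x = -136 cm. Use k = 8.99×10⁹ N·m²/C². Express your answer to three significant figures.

-5.72×10⁴ V

Electric potential is a scalar, so the contributions from each charge add algebraically: V = Σ kqᵢ/rᵢ.
Distances from the field point to each charge: r₁ = 2.50 m, r₂ = 1.89 m.
V = k[(-4.73×10⁻⁶)/(2.50) + (-8.45×10⁻⁶)/(1.89)] = -5.72×10⁴ V.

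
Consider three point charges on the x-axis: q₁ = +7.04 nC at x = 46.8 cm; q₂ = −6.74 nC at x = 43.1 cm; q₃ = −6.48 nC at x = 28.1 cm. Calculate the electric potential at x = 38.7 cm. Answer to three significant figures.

-1150 V

Electric potential is a scalar, so the contributions from each charge add algebraically: V = Σ kqᵢ/rᵢ.
Distances from the field point to each charge: r₁ = 0.0810 m, r₂ = 0.0440 m, r₃ = 0.106 m.
V = k[(7.04×10⁻⁹)/(0.0810) + (-6.74×10⁻⁹)/(0.0440) + (-6.48×10⁻⁹)/(0.106)] = -1150 V.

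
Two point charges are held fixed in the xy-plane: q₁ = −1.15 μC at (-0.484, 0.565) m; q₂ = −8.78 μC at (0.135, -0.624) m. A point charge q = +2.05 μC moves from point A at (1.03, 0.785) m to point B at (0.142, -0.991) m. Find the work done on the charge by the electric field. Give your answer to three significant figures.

The work done by the electric force is W_field = −ΔU = −q(V_B − V_A) = q(V_A − V_B).
At A: distances to the source charges are 1.53 m, 1.67 m; V_A = Σ kqᵢ/rᵢ = -5.40×10⁴ V.
At B: distances to the source charges are 1.68 m, 0.367 m; V_B = Σ kqᵢ/rᵢ = -2.21×10⁵ V.
ΔV = V_B − V_A = -1.67×10⁵ V.
W_field = −qΔV = −(2.05×10⁻⁶ C)(-1.67×10⁵ V) = 0.343 J.

0.343 J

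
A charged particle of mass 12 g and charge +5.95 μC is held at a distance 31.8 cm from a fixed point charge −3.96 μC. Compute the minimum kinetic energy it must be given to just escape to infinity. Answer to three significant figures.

To just escape, total mechanical energy must reach zero at infinity: ½mv²_min + U = 0, so ½mv²_min = −U = |kQq|/r.
|U| = |kQq|/r = (8.99×10⁹ N·m²/C²)(3.96×10⁻⁶)(5.95×10⁻⁶)/(0.318) = 0.666 J.

0.666 J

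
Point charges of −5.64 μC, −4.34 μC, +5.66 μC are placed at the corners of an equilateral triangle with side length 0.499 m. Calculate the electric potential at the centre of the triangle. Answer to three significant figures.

Electric potential is a scalar, so the contributions from each charge add algebraically: V = Σ kqᵢ/rᵢ.
The distance from each vertex to the centroid is a/√3 = 0.288 m.
V = k[(-5.64×10⁻⁶)/(0.288) + (-4.34×10⁻⁶)/(0.288) + (5.66×10⁻⁶)/(0.288)] = -1.35×10⁵ V.

-1.35×10⁵ V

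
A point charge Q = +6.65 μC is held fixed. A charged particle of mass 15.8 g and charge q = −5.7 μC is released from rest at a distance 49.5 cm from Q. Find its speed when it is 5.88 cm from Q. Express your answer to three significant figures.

25.4 m/s

Only the electrostatic force acts, so mechanical energy is conserved: ½mv² = U₁ − U₂ = kQq(1/r₁ − 1/r₂).
U₁ − U₂ = (8.99×10⁹ N·m²/C²)(6.65×10⁻⁶ C)(-5.70×10⁻⁶ C)(1/0.495 − 1/0.0588) = 5.11 J.
v = √(2·5.11/0.0158) = 25.4 m/s.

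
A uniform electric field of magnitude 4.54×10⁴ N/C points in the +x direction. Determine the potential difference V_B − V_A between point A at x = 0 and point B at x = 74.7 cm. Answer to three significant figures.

In a uniform field, potential decreases in the direction of E: V_B − V_A = −E·Δx.
V_B − V_A = −(4.54×10⁴ V/m)(0.747 m) = -3.39×10⁴ V.

-3.39×10⁴ V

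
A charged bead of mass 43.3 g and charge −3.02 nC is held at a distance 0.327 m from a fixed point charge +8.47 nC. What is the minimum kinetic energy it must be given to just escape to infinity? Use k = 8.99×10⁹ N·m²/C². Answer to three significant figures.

To just escape, total mechanical energy must reach zero at infinity: ½mv²_min + U = 0, so ½mv²_min = −U = |kQq|/r.
|U| = |kQq|/r = (8.99×10⁹ N·m²/C²)(8.47×10⁻⁹)(3.02×10⁻⁹)/(0.327) = 7.03×10⁻⁷ J.

7.03×10⁻⁷ J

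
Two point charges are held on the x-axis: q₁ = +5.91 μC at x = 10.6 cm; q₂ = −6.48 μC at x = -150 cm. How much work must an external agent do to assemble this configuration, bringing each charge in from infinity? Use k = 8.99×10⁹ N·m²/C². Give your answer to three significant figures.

-0.214 J

The work to assemble the configuration equals its total potential energy, U = Σ kqᵢqⱼ/rᵢⱼ over all pairs.
Pair separations: r₁₂ = 1.61 m.
U = (-0.214) = -0.214 J.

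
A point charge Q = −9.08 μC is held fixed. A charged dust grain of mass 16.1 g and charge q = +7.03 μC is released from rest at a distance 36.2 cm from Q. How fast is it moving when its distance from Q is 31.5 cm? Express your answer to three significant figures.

5.42 m/s

Only the electrostatic force acts, so mechanical energy is conserved: ½mv² = U₁ − U₂ = kQq(1/r₁ − 1/r₂).
U₁ − U₂ = (8.99×10⁹ N·m²/C²)(-9.08×10⁻⁶ C)(7.03×10⁻⁶ C)(1/0.362 − 1/0.315) = 0.237 J.
v = √(2·0.237/0.0161) = 5.42 m/s.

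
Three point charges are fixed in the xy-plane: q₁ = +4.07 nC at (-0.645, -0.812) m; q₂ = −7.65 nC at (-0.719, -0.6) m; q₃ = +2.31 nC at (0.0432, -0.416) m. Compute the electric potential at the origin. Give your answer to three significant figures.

The total potential is the scalar sum of each charge's contribution, V = Σ kqᵢ/rᵢ.
Distances from the field point to each charge: r₁ = 1.04 m, r₂ = 0.936 m, r₃ = 0.418 m.
V = k[(4.07×10⁻⁹)/(1.04) + (-7.65×10⁻⁹)/(0.936) + (2.31×10⁻⁹)/(0.418)] = 11.5 V.

11.5 V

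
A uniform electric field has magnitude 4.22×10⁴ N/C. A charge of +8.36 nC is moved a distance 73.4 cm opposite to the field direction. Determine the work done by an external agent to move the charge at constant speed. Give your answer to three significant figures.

2.59×10⁻⁴ J

The potential change for a displacement 73.4 cm opposite to the field direction is ΔV = +Ed = 3.10×10⁴ V.
W_ext = qΔV = 2.59×10⁻⁴ J.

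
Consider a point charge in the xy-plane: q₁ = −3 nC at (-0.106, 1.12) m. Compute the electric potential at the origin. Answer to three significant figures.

-24.0 V

Electric potential is a scalar, so the contributions from each charge add algebraically: V = Σ kqᵢ/rᵢ.
Distances from the field point to each charge: r₁ = 1.13 m.
V = k[(-3.00×10⁻⁹)/(1.13)] = -24.0 V.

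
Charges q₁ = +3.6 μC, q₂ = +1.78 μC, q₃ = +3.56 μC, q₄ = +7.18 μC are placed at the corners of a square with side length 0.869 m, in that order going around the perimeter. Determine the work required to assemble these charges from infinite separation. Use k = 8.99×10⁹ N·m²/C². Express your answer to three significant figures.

The work to assemble the configuration equals its total potential energy, U = Σ kqᵢqⱼ/rᵢⱼ over all pairs.
The four side pairs have separation 0.869 m and the two diagonal pairs 1.23 m.
Summing all 6 pair terms gives U = 0.851 J.

0.851 J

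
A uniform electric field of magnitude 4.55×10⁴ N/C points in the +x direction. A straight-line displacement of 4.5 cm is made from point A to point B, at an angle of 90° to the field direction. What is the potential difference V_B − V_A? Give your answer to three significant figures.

Only the component of displacement along E changes the potential: ΔV = −E·d·cosθ.
ΔV = −(4.55×10⁴ V/m)(0.0450 m)cos90° = 0 V.

0 V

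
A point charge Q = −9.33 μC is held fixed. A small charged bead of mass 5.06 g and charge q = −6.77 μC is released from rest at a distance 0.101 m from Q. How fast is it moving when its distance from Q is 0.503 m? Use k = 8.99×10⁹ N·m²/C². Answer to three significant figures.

42.1 m/s

Only the electrostatic force acts, so mechanical energy is conserved: ½mv² = U₁ − U₂ = kQq(1/r₁ − 1/r₂).
U₁ − U₂ = (8.99×10⁹ N·m²/C²)(-9.33×10⁻⁶ C)(-6.77×10⁻⁶ C)(1/0.101 − 1/0.503) = 4.49 J.
v = √(2·4.49/5.06×10⁻³) = 42.1 m/s.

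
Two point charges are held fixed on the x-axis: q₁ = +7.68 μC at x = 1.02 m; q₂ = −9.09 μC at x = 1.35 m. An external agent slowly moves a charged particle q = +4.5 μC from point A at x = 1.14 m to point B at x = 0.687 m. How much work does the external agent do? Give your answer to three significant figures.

-0.460 J

For quasistatic motion the external work equals the change in potential energy: W_ext = qΔV = q(V_B − V_A).
At A: distances to the source charges are 0.120 m, 0.210 m; V_A = Σ kqᵢ/rᵢ = 1.86×10⁵ V.
At B: distances to the source charges are 0.333 m, 0.663 m; V_B = Σ kqᵢ/rᵢ = 8.41×10⁴ V.
ΔV = V_B − V_A = -1.02×10⁵ V.
W_ext = qΔV = (4.50×10⁻⁶ C)(-1.02×10⁵ V) = -0.460 J.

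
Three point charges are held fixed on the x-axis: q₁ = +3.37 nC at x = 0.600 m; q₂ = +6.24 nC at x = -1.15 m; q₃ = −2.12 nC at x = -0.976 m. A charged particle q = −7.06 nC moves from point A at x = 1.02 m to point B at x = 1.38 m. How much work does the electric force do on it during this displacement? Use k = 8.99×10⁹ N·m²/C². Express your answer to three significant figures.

-2.51×10⁻⁷ J

The work done by the electric force is W_field = −ΔU = −q(V_B − V_A) = q(V_A − V_B).
At A: distances to the source charges are 0.420 m, 2.17 m, 2.00 m; V_A = Σ kqᵢ/rᵢ = 88.4 V.
At B: distances to the source charges are 0.780 m, 2.53 m, 2.36 m; V_B = Σ kqᵢ/rᵢ = 52.9 V.
ΔV = V_B − V_A = -35.5 V.
W_field = −qΔV = −(-7.06×10⁻⁹ C)(-35.5 V) = -2.51×10⁻⁷ J.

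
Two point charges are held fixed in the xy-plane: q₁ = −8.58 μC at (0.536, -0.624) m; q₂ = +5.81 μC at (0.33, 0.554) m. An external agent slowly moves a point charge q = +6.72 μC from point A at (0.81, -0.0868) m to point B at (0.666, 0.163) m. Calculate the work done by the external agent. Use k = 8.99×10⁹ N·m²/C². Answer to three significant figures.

0.452 J

For quasistatic motion the external work equals the change in potential energy: W_ext = qΔV = q(V_B − V_A).
At A: distances to the source charges are 0.603 m, 0.801 m; V_A = Σ kqᵢ/rᵢ = -6.27×10⁴ V.
At B: distances to the source charges are 0.798 m, 0.516 m; V_B = Σ kqᵢ/rᵢ = 4620 V.
ΔV = V_B − V_A = 6.73×10⁴ V.
W_ext = qΔV = (6.72×10⁻⁶ C)(6.73×10⁴ V) = 0.452 J.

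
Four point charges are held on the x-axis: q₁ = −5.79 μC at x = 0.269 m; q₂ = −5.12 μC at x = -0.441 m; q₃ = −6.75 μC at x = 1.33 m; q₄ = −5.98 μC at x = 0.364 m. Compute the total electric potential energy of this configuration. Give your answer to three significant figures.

The assembly work is the sum of pairwise potential energies, U = Σ_{i<j} kqᵢqⱼ/rᵢⱼ.
Pair separations: r₁₂ = 0.710 m, r₁₃ = 1.06 m, r₁₄ = 0.0950 m, r₂₃ = 1.77 m, r₂₄ = 0.805 m, r₃₄ = 0.966 m.
Summing all 6 pair terms gives U = 4.88 J.

4.88 J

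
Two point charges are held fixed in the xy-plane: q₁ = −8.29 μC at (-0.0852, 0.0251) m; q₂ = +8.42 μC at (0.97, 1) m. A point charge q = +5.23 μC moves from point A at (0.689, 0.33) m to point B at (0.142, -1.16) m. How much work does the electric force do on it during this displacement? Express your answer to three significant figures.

The work done by the electric force is W_field = −ΔU = −q(V_B − V_A) = q(V_A − V_B).
At A: distances to the source charges are 0.832 m, 0.727 m; V_A = Σ kqᵢ/rᵢ = 1.46×10⁴ V.
At B: distances to the source charges are 1.21 m, 2.31 m; V_B = Σ kqᵢ/rᵢ = -2.90×10⁴ V.
ΔV = V_B − V_A = -4.37×10⁴ V.
W_field = −qΔV = −(5.23×10⁻⁶ C)(-4.37×10⁴ V) = 0.228 J.

0.228 J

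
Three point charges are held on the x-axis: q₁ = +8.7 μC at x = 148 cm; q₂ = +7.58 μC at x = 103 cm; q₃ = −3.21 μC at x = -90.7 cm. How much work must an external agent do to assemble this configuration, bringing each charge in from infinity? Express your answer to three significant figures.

The work to assemble the configuration equals its total potential energy, U = Σ kqᵢqⱼ/rᵢⱼ over all pairs.
Pair separations: r₁₂ = 0.450 m, r₁₃ = 2.39 m, r₂₃ = 1.94 m.
U = (1.32) + (-0.105) + (-0.113) = 1.10 J.

1.10 J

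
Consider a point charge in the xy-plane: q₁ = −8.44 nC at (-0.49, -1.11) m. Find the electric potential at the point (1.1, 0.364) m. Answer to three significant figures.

-35.0 V

Electric potential is a scalar, so the contributions from each charge add algebraically: V = Σ kqᵢ/rᵢ.
Distances from the field point to each charge: r₁ = 2.17 m.
V = k[(-8.44×10⁻⁹)/(2.17)] = -35.0 V.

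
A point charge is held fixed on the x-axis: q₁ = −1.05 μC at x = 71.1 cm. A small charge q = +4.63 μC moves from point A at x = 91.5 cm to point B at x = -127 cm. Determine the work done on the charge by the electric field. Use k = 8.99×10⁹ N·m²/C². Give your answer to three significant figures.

The work done by the electric force is W_field = −ΔU = −q(V_B − V_A) = q(V_A − V_B).
At A: distance to the source charge is 0.204 m; V_A = kq₁/r = -4.63×10⁴ V.
At B: distance to the source charge is 1.98 m; V_B = kq₁/r = -4770 V.
ΔV = V_B − V_A = 4.15×10⁴ V.
W_field = −qΔV = −(4.63×10⁻⁶ C)(4.15×10⁴ V) = -0.192 J.

-0.192 J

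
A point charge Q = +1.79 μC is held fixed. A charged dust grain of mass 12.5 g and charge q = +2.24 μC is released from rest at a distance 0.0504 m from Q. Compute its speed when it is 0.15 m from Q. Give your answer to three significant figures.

8.72 m/s

Only the electrostatic force acts, so mechanical energy is conserved: ½mv² = U₁ − U₂ = kQq(1/r₁ − 1/r₂).
U₁ − U₂ = (8.99×10⁹ N·m²/C²)(1.79×10⁻⁶ C)(2.24×10⁻⁶ C)(1/0.0504 − 1/0.150) = 0.475 J.
v = √(2·0.475/0.0125) = 8.72 m/s.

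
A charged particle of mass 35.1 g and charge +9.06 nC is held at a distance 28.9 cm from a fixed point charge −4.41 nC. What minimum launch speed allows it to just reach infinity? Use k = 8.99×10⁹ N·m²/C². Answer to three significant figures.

To just escape, total mechanical energy must reach zero at infinity: ½mv²_min + U = 0, so ½mv²_min = −U = |kQq|/r.
|U| = |kQq|/r = (8.99×10⁹ N·m²/C²)(4.41×10⁻⁹)(9.06×10⁻⁹)/(0.289) = 1.24×10⁻⁶ J.
v_min = √(2|U|/m) = √(2·1.24×10⁻⁶/0.0351) = 8.42×10⁻³ m/s.

8.42×10⁻³ m/s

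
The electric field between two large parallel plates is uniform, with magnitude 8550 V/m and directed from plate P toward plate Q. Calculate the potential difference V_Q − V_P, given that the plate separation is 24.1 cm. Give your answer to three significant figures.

-2060 V

In a uniform field, potential decreases in the direction of E: ΔV = −E·d for a displacement d parallel to E.
Going from P to Q is a displacement of 24.1 cm along the field, so V_Q − V_P = −Ed = -2060 V.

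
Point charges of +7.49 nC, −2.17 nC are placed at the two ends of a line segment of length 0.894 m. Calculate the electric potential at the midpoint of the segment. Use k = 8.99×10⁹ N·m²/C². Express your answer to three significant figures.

107 V

The total potential is the scalar sum of each charge's contribution, V = Σ kqᵢ/rᵢ.
Each charge is 0.447 m from the midpoint.
V = k[(7.49×10⁻⁹)/(0.447) + (-2.17×10⁻⁹)/(0.447)] = 107 V.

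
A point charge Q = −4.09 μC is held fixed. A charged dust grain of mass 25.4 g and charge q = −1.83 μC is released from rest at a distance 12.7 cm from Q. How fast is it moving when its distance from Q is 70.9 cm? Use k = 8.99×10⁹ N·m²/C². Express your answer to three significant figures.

Only the electrostatic force acts, so mechanical energy is conserved: ½mv² = U₁ − U₂ = kQq(1/r₁ − 1/r₂).
U₁ − U₂ = (8.99×10⁹ N·m²/C²)(-4.09×10⁻⁶ C)(-1.83×10⁻⁶ C)(1/0.127 − 1/0.709) = 0.435 J.
v = √(2·0.435/0.0254) = 5.85 m/s.

5.85 m/s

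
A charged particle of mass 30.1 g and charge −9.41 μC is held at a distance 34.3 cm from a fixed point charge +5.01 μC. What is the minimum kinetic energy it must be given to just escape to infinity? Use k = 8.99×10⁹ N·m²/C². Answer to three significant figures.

To just escape, total mechanical energy must reach zero at infinity: ½mv²_min + U = 0, so ½mv²_min = −U = |kQq|/r.
|U| = |kQq|/r = (8.99×10⁹ N·m²/C²)(5.01×10⁻⁶)(9.41×10⁻⁶)/(0.343) = 1.24 J.

1.24 J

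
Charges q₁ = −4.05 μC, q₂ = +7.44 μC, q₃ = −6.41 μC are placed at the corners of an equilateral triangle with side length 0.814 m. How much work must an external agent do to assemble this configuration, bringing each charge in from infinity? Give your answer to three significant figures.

-0.573 J

The work to assemble the configuration equals its total potential energy, U = Σ kqᵢqⱼ/rᵢⱼ over all pairs.
All three pair separations equal the side length, 0.814 m.
U = (-0.333) + (0.287) + (-0.527) = -0.573 J.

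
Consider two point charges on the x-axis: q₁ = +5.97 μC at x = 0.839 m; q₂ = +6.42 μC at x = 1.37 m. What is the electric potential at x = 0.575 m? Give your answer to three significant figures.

Electric potential is a scalar, so the contributions from each charge add algebraically: V = Σ kqᵢ/rᵢ.
Distances from the field point to each charge: r₁ = 0.264 m, r₂ = 0.795 m.
V = k[(5.97×10⁻⁶)/(0.264) + (6.42×10⁻⁶)/(0.795)] = 2.76×10⁵ V.

2.76×10⁵ V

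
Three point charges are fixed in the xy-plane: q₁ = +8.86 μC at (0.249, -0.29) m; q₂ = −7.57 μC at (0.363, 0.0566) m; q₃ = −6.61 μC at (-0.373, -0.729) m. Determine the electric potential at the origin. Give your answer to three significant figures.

-4.94×10⁴ V

The total potential is the scalar sum of each charge's contribution, V = Σ kqᵢ/rᵢ.
Distances from the field point to each charge: r₁ = 0.382 m, r₂ = 0.367 m, r₃ = 0.819 m.
V = k[(8.86×10⁻⁶)/(0.382) + (-7.57×10⁻⁶)/(0.367) + (-6.61×10⁻⁶)/(0.819)] = -4.94×10⁴ V.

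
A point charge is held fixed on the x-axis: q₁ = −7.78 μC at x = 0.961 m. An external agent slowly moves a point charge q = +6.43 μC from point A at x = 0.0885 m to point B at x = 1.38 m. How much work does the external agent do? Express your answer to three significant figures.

For quasistatic motion the external work equals the change in potential energy: W_ext = qΔV = q(V_B − V_A).
At A: distance to the source charge is 0.872 m; V_A = kq₁/r = -8.02×10⁴ V.
At B: distance to the source charge is 0.419 m; V_B = kq₁/r = -1.67×10⁵ V.
ΔV = V_B − V_A = -8.68×10⁴ V.
W_ext = qΔV = (6.43×10⁻⁶ C)(-8.68×10⁴ V) = -0.558 J.

-0.558 J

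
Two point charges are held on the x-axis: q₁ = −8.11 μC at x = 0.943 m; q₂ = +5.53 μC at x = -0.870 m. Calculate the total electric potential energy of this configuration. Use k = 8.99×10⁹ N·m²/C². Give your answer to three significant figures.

The assembly work is the sum of pairwise potential energies, U = Σ_{i<j} kqᵢqⱼ/rᵢⱼ.
Pair separations: r₁₂ = 1.81 m.
U = (-0.222) = -0.222 J.

-0.222 J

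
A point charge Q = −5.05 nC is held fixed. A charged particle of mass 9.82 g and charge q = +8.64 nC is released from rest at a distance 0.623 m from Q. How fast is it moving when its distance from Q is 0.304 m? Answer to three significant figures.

Only the electrostatic force acts, so mechanical energy is conserved: ½mv² = U₁ − U₂ = kQq(1/r₁ − 1/r₂).
U₁ − U₂ = (8.99×10⁹ N·m²/C²)(-5.05×10⁻⁹ C)(8.64×10⁻⁹ C)(1/0.623 − 1/0.304) = 6.61×10⁻⁷ J.
v = √(2·6.61×10⁻⁷/9.82×10⁻³) = 0.0116 m/s.

0.0116 m/s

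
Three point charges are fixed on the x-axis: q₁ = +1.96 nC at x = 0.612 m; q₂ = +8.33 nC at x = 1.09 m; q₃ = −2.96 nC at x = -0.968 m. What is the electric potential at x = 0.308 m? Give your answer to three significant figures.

133 V

Electric potential is a scalar, so the contributions from each charge add algebraically: V = Σ kqᵢ/rᵢ.
Distances from the field point to each charge: r₁ = 0.304 m, r₂ = 0.782 m, r₃ = 1.28 m.
V = k[(1.96×10⁻⁹)/(0.304) + (8.33×10⁻⁹)/(0.782) + (-2.96×10⁻⁹)/(1.28)] = 133 V.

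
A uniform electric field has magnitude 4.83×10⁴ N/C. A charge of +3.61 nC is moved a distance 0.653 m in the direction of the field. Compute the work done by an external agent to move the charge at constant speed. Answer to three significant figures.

The potential change for a displacement 0.653 m in the direction of the field is ΔV = −Ed = -3.15×10⁴ V.
W_ext = qΔV = -1.14×10⁻⁴ J.

-1.14×10⁻⁴ J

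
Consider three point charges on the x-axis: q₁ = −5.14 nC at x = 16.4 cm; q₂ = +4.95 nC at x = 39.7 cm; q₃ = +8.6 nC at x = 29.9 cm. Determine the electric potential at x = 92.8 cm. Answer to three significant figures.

146 V

Electric potential is a scalar, so the contributions from each charge add algebraically: V = Σ kqᵢ/rᵢ.
Distances from the field point to each charge: r₁ = 0.764 m, r₂ = 0.531 m, r₃ = 0.629 m.
V = k[(-5.14×10⁻⁹)/(0.764) + (4.95×10⁻⁹)/(0.531) + (8.60×10⁻⁹)/(0.629)] = 146 V.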